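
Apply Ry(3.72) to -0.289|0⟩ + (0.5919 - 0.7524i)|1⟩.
(-0.4849 + 0.7212i)|0⟩ + (-0.4458 + 0.2146i)|1⟩

Ry(3.72) = [[cos(θ/2), −sin(θ/2)], [sin(θ/2), cos(θ/2)]]; θ = 3.72, cos(θ/2) ≈ -0.285189, sin(θ/2) ≈ 0.958471.
With a = amp(|0⟩) = -0.289 and b = amp(|1⟩) = (0.5919 - 0.7524i):
new amp(|0⟩) = (-0.285189)·a + (-0.958471)·b = (-0.4849 + 0.7212i)
new amp(|1⟩) = (0.958471)·a + (-0.285189)·b = (-0.4458 + 0.2146i)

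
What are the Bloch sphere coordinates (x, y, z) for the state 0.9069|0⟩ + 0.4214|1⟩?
(0.7643, 0, 0.6449)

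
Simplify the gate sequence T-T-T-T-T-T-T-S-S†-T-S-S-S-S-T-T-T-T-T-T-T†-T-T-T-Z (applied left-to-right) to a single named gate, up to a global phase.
Z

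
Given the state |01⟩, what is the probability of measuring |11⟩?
0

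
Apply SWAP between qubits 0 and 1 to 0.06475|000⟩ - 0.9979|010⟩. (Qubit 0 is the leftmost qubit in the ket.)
0.06475|000⟩ - 0.9979|100⟩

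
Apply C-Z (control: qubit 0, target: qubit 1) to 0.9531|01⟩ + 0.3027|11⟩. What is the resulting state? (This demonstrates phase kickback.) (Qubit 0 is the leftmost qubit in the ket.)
0.9531|01⟩ - 0.3027|11⟩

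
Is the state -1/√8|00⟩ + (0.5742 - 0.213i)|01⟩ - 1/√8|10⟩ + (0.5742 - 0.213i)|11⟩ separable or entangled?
Separable

Writing the state as a|00⟩ + b|01⟩ + c|10⟩ + d|11⟩, it is a product state iff ad − bc = 0.
Here (a, b, c, d) = (-1/√8, (0.5742 - 0.213i), -1/√8, (0.5742 - 0.213i)): ad − bc = (-1/√8)(0.5742 - 0.213i) − (0.5742 - 0.213i)(-1/√8) = 0, so the state is separable.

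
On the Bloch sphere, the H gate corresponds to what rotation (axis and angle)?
Rotation by π around the (x+z)/√2 axis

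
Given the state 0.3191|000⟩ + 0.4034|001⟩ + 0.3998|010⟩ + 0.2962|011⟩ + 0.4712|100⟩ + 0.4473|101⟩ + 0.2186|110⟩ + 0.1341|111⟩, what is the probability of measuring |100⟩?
0.222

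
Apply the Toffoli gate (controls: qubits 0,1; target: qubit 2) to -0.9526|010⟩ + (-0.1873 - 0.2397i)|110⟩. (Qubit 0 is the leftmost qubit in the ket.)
-0.9526|010⟩ + (-0.1873 - 0.2397i)|111⟩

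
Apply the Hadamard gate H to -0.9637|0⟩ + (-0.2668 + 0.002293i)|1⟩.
(-0.8701 + 0.001621i)|0⟩ + (-0.4928 - 0.001621i)|1⟩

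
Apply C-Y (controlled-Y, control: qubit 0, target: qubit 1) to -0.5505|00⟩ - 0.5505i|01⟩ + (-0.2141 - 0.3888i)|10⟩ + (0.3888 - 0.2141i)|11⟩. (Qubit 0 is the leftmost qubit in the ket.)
-0.5505|00⟩ - 0.5505i|01⟩ + (-0.2141 - 0.3888i)|10⟩ + (0.3888 - 0.2141i)|11⟩

C-Y leaves the control-|0⟩ kets |00⟩, |01⟩ unchanged and applies Y to qubit 1 on the control-|1⟩ pair (|10⟩, |11⟩).
Y = [[0, -i], [i, 0]].
With a = amp(|10⟩) = (-0.2141 - 0.3888i) and b = amp(|11⟩) = (0.3888 - 0.2141i):
new amp(|10⟩) = (-i)·b = (-0.2141 - 0.3888i)
new amp(|11⟩) = (i)·a = (0.3888 - 0.2141i)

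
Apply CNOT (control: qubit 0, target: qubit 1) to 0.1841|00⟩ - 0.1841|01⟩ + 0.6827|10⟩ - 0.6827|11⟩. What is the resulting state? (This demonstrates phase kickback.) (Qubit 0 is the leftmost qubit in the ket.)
0.1841|00⟩ - 0.1841|01⟩ - 0.6827|10⟩ + 0.6827|11⟩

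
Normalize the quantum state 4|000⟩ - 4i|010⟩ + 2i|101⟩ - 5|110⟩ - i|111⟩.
0.508|000⟩ - 0.508i|010⟩ + 0.254i|101⟩ - 0.635|110⟩ - 0.127i|111⟩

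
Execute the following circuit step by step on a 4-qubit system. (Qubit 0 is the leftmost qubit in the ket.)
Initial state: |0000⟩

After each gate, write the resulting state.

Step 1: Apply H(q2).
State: 1/√2|0000⟩ + 1/√2|0010⟩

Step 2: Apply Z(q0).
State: 1/√2|0000⟩ + 1/√2|0010⟩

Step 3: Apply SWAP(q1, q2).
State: 1/√2|0000⟩ + 1/√2|0100⟩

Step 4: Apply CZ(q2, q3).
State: 1/√2|0000⟩ + 1/√2|0100⟩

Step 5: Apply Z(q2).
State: 1/√2|0000⟩ + 1/√2|0100⟩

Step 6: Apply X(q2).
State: 1/√2|0010⟩ + 1/√2|0110⟩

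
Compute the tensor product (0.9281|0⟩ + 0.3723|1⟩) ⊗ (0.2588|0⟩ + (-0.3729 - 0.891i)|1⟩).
0.2402|00⟩ + (-0.3461 - 0.8269i)|01⟩ + 0.09635|10⟩ + (-0.1388 - 0.3317i)|11⟩

amp(|b₁b₂…⟩) = product of the factor amplitudes for bits b₁, b₂, …; only kets whose every factor amplitude is nonzero survive.
|00⟩: (0.9281)(0.2588) = 0.2402
|01⟩: (0.9281)(-0.3729 - 0.891i) = (-0.3461 - 0.8269i)
|10⟩: (0.3723)(0.2588) = 0.09635
|11⟩: (0.3723)(-0.3729 - 0.891i) = (-0.1388 - 0.3317i)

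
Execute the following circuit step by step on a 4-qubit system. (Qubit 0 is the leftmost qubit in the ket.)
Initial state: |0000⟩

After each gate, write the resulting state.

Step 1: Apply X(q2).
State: |0010⟩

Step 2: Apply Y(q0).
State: i|1010⟩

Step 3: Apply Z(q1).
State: i|1010⟩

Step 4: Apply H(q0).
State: (1/√2)i|0010⟩ - (1/√2)i|1010⟩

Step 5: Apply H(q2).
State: (1/2)i|0000⟩ - (1/2)i|0010⟩ - (1/2)i|1000⟩ + (1/2)i|1010⟩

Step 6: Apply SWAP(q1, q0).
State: (1/2)i|0000⟩ - (1/2)i|0010⟩ - (1/2)i|0100⟩ + (1/2)i|0110⟩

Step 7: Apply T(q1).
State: (1/2)i|0000⟩ - (1/2)i|0010⟩ + (1/√8 - (1/√8)i)|0100⟩ + (-1/√8 + (1/√8)i)|0110⟩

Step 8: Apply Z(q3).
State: (1/2)i|0000⟩ - (1/2)i|0010⟩ + (1/√8 - (1/√8)i)|0100⟩ + (-1/√8 + (1/√8)i)|0110⟩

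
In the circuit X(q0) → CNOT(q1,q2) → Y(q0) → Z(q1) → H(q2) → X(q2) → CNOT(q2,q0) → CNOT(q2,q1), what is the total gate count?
8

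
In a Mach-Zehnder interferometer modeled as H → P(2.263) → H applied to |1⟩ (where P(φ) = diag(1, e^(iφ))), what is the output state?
(0.8191 - 0.3849i)|0⟩ + (0.1809 + 0.3849i)|1⟩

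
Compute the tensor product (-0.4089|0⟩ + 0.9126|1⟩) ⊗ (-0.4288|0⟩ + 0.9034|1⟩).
0.1753|00⟩ - 0.3694|01⟩ - 0.3913|10⟩ + 0.8244|11⟩

amp(|b₁b₂…⟩) = product of the factor amplitudes for bits b₁, b₂, …; only kets whose every factor amplitude is nonzero survive.
|00⟩: (-0.4089)(-0.4288) = 0.1753
|01⟩: (-0.4089)(0.9034) = -0.3694
|10⟩: (0.9126)(-0.4288) = -0.3913
|11⟩: (0.9126)(0.9034) = 0.8244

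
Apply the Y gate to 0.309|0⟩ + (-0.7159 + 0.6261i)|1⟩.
(0.6261 + 0.7159i)|0⟩ + 0.309i|1⟩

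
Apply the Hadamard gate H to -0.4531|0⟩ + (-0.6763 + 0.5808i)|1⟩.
(-0.7986 + 0.4107i)|0⟩ + (0.1578 - 0.4107i)|1⟩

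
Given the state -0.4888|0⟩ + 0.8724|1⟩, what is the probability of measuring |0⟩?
0.2389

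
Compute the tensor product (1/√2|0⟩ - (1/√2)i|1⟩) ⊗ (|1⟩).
1/√2|01⟩ - (1/√2)i|11⟩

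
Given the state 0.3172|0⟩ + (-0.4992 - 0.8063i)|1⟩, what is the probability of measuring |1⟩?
0.8993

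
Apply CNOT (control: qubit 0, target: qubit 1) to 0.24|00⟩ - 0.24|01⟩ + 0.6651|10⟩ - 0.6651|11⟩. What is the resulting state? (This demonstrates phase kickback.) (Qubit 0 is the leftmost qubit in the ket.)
0.24|00⟩ - 0.24|01⟩ - 0.6651|10⟩ + 0.6651|11⟩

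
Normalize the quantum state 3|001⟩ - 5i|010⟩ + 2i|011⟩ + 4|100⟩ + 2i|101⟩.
0.3939|001⟩ - 0.6565i|010⟩ + 0.2626i|011⟩ + 0.5252|100⟩ + 0.2626i|101⟩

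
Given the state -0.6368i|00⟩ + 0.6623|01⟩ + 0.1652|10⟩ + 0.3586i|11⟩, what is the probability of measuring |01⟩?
0.4386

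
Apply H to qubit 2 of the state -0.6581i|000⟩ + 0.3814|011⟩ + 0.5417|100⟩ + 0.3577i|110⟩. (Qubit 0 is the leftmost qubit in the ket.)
-0.4653i|000⟩ - 0.4653i|001⟩ + 0.2697|010⟩ - 0.2697|011⟩ + 0.383|100⟩ + 0.383|101⟩ + 0.2529i|110⟩ + 0.2529i|111⟩

H on qubit 2 mixes each pair of kets that differ only in qubit 2: amplitudes (a, b) of (|…0…⟩, |…1…⟩) become ((a + b)/√2, (a − b)/√2). Kets absent from the input have amplitude 0.
(|000⟩, |001⟩): (a, b) = (-0.6581i, 0) → (-0.4653i, -0.4653i)
(|010⟩, |011⟩): (a, b) = (0, 0.3814) → (0.2697, -0.2697)
(|100⟩, |101⟩): (a, b) = (0.5417, 0) → (0.383, 0.383)
(|110⟩, |111⟩): (a, b) = (0.3577i, 0) → (0.2529i, 0.2529i)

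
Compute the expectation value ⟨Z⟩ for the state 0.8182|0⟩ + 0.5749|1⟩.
0.3389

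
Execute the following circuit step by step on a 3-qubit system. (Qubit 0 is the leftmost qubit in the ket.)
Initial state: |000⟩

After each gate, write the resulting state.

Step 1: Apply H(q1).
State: 1/√2|000⟩ + 1/√2|010⟩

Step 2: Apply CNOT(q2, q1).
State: 1/√2|000⟩ + 1/√2|010⟩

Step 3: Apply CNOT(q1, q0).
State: 1/√2|000⟩ + 1/√2|110⟩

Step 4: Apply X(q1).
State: 1/√2|010⟩ + 1/√2|100⟩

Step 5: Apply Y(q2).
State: (1/√2)i|011⟩ + (1/√2)i|101⟩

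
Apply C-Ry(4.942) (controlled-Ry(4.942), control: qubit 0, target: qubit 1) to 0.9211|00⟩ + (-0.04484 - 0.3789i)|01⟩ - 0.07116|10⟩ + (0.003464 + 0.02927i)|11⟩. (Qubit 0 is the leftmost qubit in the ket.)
0.9211|00⟩ + (-0.04484 - 0.3789i)|01⟩ + (0.0536 - 0.01819i)|10⟩ + (-0.04694 - 0.02293i)|11⟩

C-Ry(4.942) leaves the control-|0⟩ kets |00⟩, |01⟩ unchanged and applies Ry(4.942) to qubit 1 on the control-|1⟩ pair (|10⟩, |11⟩).
Ry(4.942) = [[cos(θ/2), −sin(θ/2)], [sin(θ/2), cos(θ/2)]]; θ = 4.942, cos(θ/2) ≈ -0.783453, sin(θ/2) ≈ 0.62145.
With a = amp(|10⟩) = -0.07116 and b = amp(|11⟩) = (0.003464 + 0.02927i):
new amp(|10⟩) = (-0.783453)·a + (-0.62145)·b = (0.0536 - 0.01819i)
new amp(|11⟩) = (0.62145)·a + (-0.783453)·b = (-0.04694 - 0.02293i)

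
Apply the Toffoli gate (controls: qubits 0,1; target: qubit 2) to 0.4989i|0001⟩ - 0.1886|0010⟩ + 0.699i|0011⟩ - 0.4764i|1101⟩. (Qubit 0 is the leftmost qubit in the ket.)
0.4989i|0001⟩ - 0.1886|0010⟩ + 0.699i|0011⟩ - 0.4764i|1111⟩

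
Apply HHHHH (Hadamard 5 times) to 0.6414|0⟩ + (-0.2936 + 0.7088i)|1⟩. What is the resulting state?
(0.2459 + 0.5012i)|0⟩ + (0.6611 - 0.5012i)|1⟩

H² = I, so H^5 = H: a single Hadamard. With (a, b) = (0.6414, (-0.2936 + 0.7088i)), H gives ((a + b)/√2, (a − b)/√2) = ((0.2459 + 0.5012i), (0.6611 - 0.5012i)).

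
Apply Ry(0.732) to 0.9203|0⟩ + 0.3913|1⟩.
0.7193|0⟩ + 0.6947|1⟩

Ry(0.732) = [[cos(θ/2), −sin(θ/2)], [sin(θ/2), cos(θ/2)]]; θ = 0.732, cos(θ/2) ≈ 0.933766, sin(θ/2) ≈ 0.357883.
With a = amp(|0⟩) = 0.9203 and b = amp(|1⟩) = 0.3913:
new amp(|0⟩) = (0.933766)·a + (-0.357883)·b = 0.7193
new amp(|1⟩) = (0.357883)·a + (0.933766)·b = 0.6947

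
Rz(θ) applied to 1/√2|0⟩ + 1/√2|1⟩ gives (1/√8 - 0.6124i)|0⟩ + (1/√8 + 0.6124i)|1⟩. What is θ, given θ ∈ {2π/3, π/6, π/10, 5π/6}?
2π/3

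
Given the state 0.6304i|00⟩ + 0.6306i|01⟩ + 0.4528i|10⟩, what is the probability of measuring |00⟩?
0.3974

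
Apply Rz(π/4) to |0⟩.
(0.9239 - 0.3827i)|0⟩

Rz(π/4) = [[e^(−iθ/2), 0], [0, e^(iθ/2)]] with e^(±iθ/2) = cos(θ/2) ± i·sin(θ/2); θ = π/4, cos(θ/2) ≈ 0.92388, sin(θ/2) ≈ 0.382683.
With a = amp(|0⟩) = 1 and b = amp(|1⟩) = 0:
new amp(|0⟩) = (0.92388 - 0.382683i)·a = (0.9239 - 0.3827i)
new amp(|1⟩) = (0.92388 + 0.382683i)·b = 0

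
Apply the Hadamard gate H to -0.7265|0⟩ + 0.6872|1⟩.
-0.02779|0⟩ - 0.9996|1⟩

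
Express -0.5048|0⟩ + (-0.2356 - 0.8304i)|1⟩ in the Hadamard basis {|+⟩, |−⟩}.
(-0.5235 - 0.5872i)|+⟩ + (-0.1904 + 0.5872i)|−⟩

With |ψ⟩ = α|0⟩ + β|1⟩, the Hadamard-basis coefficients are ⟨+|ψ⟩ = (α + β)/√2 and ⟨−|ψ⟩ = (α − β)/√2.
Here α = -0.5048, β = (-0.2356 - 0.8304i): (α + β)/√2 = (-0.5235 - 0.5872i), (α − β)/√2 = (-0.1904 + 0.5872i).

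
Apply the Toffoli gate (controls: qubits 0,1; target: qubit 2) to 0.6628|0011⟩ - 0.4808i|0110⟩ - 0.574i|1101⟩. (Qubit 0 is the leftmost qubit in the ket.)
0.6628|0011⟩ - 0.4808i|0110⟩ - 0.574i|1111⟩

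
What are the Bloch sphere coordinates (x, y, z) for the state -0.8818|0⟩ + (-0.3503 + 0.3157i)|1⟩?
(0.6178, -0.5568, 0.5552)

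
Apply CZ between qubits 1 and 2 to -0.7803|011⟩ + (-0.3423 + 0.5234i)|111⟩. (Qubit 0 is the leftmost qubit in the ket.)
0.7803|011⟩ + (0.3423 - 0.5234i)|111⟩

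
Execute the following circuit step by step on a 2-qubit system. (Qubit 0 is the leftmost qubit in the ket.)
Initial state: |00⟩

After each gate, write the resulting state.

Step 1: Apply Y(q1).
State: i|01⟩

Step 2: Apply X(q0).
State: i|11⟩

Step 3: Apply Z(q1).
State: -i|11⟩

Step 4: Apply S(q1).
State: |11⟩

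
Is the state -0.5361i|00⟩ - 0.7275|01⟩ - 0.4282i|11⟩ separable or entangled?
Entangled

Writing the state as a|00⟩ + b|01⟩ + c|10⟩ + d|11⟩, it is a product state iff ad − bc = 0.
Here (a, b, c, d) = (-0.5361i, -0.7275, 0, -0.4282i): ad − bc = (-0.5361i)(-0.4282i) − (-0.7275)(0) = -0.2296 ≠ 0, so the state is entangled.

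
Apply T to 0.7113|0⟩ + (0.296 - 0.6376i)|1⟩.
0.7113|0⟩ + (0.6602 - 0.2415i)|1⟩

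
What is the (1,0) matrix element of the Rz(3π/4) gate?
0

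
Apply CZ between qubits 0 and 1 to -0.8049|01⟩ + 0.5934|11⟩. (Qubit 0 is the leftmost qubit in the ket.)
-0.8049|01⟩ - 0.5934|11⟩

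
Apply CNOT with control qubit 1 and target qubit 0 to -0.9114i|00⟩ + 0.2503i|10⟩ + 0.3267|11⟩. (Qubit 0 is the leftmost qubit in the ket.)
-0.9114i|00⟩ + 0.3267|01⟩ + 0.2503i|10⟩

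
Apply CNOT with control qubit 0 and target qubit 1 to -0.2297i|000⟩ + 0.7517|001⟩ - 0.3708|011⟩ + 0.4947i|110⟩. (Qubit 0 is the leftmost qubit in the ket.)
-0.2297i|000⟩ + 0.7517|001⟩ - 0.3708|011⟩ + 0.4947i|100⟩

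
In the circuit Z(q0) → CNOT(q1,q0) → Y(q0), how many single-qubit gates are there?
2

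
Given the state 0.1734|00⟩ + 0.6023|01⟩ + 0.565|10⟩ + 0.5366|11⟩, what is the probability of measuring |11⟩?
0.2879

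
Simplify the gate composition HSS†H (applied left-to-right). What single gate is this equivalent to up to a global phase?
I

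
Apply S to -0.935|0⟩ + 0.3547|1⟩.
-0.935|0⟩ + 0.3547i|1⟩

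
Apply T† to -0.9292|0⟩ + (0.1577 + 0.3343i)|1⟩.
-0.9292|0⟩ + (0.3479 + 0.1249i)|1⟩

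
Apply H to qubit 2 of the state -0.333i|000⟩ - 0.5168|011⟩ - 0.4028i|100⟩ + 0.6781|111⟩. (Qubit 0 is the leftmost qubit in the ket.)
-0.2355i|000⟩ - 0.2355i|001⟩ - 0.3654|010⟩ + 0.3654|011⟩ - 0.2848i|100⟩ - 0.2848i|101⟩ + 0.4795|110⟩ - 0.4795|111⟩

H on qubit 2 mixes each pair of kets that differ only in qubit 2: amplitudes (a, b) of (|…0…⟩, |…1…⟩) become ((a + b)/√2, (a − b)/√2). Kets absent from the input have amplitude 0.
(|000⟩, |001⟩): (a, b) = (-0.333i, 0) → (-0.2355i, -0.2355i)
(|010⟩, |011⟩): (a, b) = (0, -0.5168) → (-0.3654, 0.3654)
(|100⟩, |101⟩): (a, b) = (-0.4028i, 0) → (-0.2848i, -0.2848i)
(|110⟩, |111⟩): (a, b) = (0, 0.6781) → (0.4795, -0.4795)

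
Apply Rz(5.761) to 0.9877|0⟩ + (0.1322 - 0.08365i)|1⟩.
(-0.9542 - 0.255i)|0⟩ + (-0.1061 + 0.1149i)|1⟩

Rz(5.761) = [[e^(−iθ/2), 0], [0, e^(iθ/2)]] with e^(±iθ/2) = cos(θ/2) ± i·sin(θ/2); θ = 5.761, cos(θ/2) ≈ -0.966109, sin(θ/2) ≈ 0.258136.
With a = amp(|0⟩) = 0.9877 and b = amp(|1⟩) = (0.1322 - 0.08365i):
new amp(|0⟩) = (-0.966109 - 0.258136i)·a = (-0.9542 - 0.255i)
new amp(|1⟩) = (-0.966109 + 0.258136i)·b = (-0.1061 + 0.1149i)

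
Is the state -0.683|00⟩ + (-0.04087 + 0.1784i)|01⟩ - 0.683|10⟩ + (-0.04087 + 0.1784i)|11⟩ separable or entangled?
Separable

Writing the state as a|00⟩ + b|01⟩ + c|10⟩ + d|11⟩, it is a product state iff ad − bc = 0.
Here (a, b, c, d) = (-0.683, (-0.04087 + 0.1784i), -0.683, (-0.04087 + 0.1784i)): ad − bc = (-0.683)(-0.04087 + 0.1784i) − (-0.04087 + 0.1784i)(-0.683) = 0, so the state is separable.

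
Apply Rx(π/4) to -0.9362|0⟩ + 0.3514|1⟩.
(-0.8649 - 0.1345i)|0⟩ + (0.3247 + 0.3583i)|1⟩

Rx(π/4) = [[cos(θ/2), −i·sin(θ/2)], [−i·sin(θ/2), cos(θ/2)]]; θ = π/4, cos(θ/2) ≈ 0.92388, sin(θ/2) ≈ 0.382683.
With a = amp(|0⟩) = -0.9362 and b = amp(|1⟩) = 0.3514:
new amp(|0⟩) = (0.92388)·a + (-0.382683i)·b = (-0.8649 - 0.1345i)
new amp(|1⟩) = (-0.382683i)·a + (0.92388)·b = (0.3247 + 0.3583i)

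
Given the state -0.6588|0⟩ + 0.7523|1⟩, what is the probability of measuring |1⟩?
0.566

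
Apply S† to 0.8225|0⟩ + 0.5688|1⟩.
0.8225|0⟩ - 0.5688i|1⟩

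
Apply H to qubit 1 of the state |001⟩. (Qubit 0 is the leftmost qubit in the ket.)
1/√2|001⟩ + 1/√2|011⟩

H on qubit 1 mixes each pair of kets that differ only in qubit 1: amplitudes (a, b) of (|…0…⟩, |…1…⟩) become ((a + b)/√2, (a − b)/√2). Kets absent from the input have amplitude 0.
(|001⟩, |011⟩): (a, b) = (1, 0) → (1/√2, 1/√2)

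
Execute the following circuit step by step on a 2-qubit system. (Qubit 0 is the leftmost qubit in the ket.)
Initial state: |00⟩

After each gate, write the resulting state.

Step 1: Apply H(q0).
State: 1/√2|00⟩ + 1/√2|10⟩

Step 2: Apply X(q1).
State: 1/√2|01⟩ + 1/√2|11⟩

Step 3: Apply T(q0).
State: 1/√2|01⟩ + (1/2 + (1/2)i)|11⟩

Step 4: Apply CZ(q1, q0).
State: 1/√2|01⟩ + (-1/2 - (1/2)i)|11⟩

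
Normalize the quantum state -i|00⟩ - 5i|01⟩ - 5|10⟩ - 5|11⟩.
-0.1147i|00⟩ - 0.5735i|01⟩ - 0.5735|10⟩ - 0.5735|11⟩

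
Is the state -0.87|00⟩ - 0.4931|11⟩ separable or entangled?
Entangled

Writing the state as a|00⟩ + b|01⟩ + c|10⟩ + d|11⟩, it is a product state iff ad − bc = 0.
Here (a, b, c, d) = (-0.87, 0, 0, -0.4931): ad − bc = (-0.87)(-0.4931) − (0)(0) = 0.429 ≠ 0, so the state is entangled.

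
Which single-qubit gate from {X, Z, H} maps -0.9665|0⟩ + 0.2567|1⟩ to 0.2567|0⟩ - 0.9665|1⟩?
X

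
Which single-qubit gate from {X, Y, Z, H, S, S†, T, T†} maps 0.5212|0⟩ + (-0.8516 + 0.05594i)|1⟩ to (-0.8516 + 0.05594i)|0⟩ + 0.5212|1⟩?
X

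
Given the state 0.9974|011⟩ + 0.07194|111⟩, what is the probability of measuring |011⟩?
0.9948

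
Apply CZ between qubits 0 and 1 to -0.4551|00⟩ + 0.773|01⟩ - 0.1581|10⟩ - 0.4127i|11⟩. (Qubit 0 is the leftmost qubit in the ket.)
-0.4551|00⟩ + 0.773|01⟩ - 0.1581|10⟩ + 0.4127i|11⟩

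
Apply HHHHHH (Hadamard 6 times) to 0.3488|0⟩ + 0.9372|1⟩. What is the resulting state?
0.3488|0⟩ + 0.9372|1⟩

H² = I, so an even number of Hadamards cancels: H^6 = I and the state is unchanged.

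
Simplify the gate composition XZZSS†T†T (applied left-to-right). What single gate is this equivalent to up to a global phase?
X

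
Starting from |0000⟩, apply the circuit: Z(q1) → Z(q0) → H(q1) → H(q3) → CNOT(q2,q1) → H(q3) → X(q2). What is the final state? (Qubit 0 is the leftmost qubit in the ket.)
1/√2|0010⟩ + 1/√2|0110⟩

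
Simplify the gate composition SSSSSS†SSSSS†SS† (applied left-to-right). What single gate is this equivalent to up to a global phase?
S†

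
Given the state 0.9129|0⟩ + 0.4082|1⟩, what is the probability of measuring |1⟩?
0.1666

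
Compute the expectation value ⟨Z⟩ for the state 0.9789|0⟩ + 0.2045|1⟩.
0.9164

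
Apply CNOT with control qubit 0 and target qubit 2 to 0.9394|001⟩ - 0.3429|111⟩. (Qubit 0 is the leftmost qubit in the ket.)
0.9394|001⟩ - 0.3429|110⟩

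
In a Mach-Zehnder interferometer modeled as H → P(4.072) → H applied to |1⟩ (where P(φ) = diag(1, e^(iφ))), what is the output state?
(0.7988 + 0.4009i)|0⟩ + (0.2012 - 0.4009i)|1⟩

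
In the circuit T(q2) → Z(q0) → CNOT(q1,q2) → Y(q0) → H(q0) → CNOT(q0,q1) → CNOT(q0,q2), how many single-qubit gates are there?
4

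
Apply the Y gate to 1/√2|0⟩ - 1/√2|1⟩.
(1/√2)i|0⟩ + (1/√2)i|1⟩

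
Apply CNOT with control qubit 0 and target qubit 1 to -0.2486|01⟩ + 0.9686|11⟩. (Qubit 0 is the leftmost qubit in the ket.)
-0.2486|01⟩ + 0.9686|10⟩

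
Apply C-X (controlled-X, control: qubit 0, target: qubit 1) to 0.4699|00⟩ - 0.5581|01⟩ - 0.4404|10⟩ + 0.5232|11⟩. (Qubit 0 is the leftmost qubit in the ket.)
0.4699|00⟩ - 0.5581|01⟩ + 0.5232|10⟩ - 0.4404|11⟩

C-X leaves the control-|0⟩ kets |00⟩, |01⟩ unchanged and applies X to qubit 1 on the control-|1⟩ pair (|10⟩, |11⟩).
X = [[0, 1], [1, 0]].
With a = amp(|10⟩) = -0.4404 and b = amp(|11⟩) = 0.5232:
new amp(|10⟩) = (1)·b = 0.5232
new amp(|11⟩) = (1)·a = -0.4404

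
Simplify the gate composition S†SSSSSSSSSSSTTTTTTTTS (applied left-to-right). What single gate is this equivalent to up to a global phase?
S†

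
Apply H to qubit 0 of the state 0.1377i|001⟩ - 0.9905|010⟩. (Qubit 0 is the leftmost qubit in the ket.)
0.09737i|001⟩ - 0.7004|010⟩ + 0.09737i|101⟩ - 0.7004|110⟩

H on qubit 0 mixes each pair of kets that differ only in qubit 0: amplitudes (a, b) of (|…0…⟩, |…1…⟩) become ((a + b)/√2, (a − b)/√2). Kets absent from the input have amplitude 0.
(|001⟩, |101⟩): (a, b) = (0.1377i, 0) → (0.09737i, 0.09737i)
(|010⟩, |110⟩): (a, b) = (-0.9905, 0) → (-0.7004, -0.7004)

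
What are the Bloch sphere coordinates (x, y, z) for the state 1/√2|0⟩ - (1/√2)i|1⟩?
(0, -1, 0)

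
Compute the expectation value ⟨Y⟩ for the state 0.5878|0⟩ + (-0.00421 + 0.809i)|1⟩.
0.9511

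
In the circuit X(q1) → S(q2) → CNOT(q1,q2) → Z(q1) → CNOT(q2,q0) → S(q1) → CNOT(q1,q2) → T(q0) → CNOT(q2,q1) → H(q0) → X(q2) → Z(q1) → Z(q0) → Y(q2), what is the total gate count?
14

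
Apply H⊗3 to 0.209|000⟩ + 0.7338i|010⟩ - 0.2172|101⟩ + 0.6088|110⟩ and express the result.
(0.2123 + 0.2594i)|000⟩ + (0.3659 + 0.2594i)|001⟩ + (-0.2181 - 0.2594i)|010⟩ + (-0.06456 - 0.2594i)|011⟩ + (-0.06456 + 0.2594i)|100⟩ + (-0.2181 + 0.2594i)|101⟩ + (0.3659 - 0.2594i)|110⟩ + (0.2123 - 0.2594i)|111⟩

H⊗3 gives amp(|y⟩) = (1/2√2) Σ_x (−1)^(x·y) amp(|x⟩), where x·y is the number of positions in which both x and y have a 1.
|000⟩: (0.209 + 0.7338i - 0.2172 + 0.6088)/(2√2) = (0.2123 + 0.2594i)
|001⟩: (0.209 + 0.7338i + 0.2172 + 0.6088)/(2√2) = (0.3659 + 0.2594i)
|010⟩: (0.209 - 0.7338i - 0.2172 - 0.6088)/(2√2) = (-0.2181 - 0.2594i)
|011⟩: (0.209 - 0.7338i + 0.2172 - 0.6088)/(2√2) = (-0.06456 - 0.2594i)
|100⟩: (0.209 + 0.7338i + 0.2172 - 0.6088)/(2√2) = (-0.06456 + 0.2594i)
|101⟩: (0.209 + 0.7338i - 0.2172 - 0.6088)/(2√2) = (-0.2181 + 0.2594i)
|110⟩: (0.209 - 0.7338i + 0.2172 + 0.6088)/(2√2) = (0.3659 - 0.2594i)
|111⟩: (0.209 - 0.7338i - 0.2172 + 0.6088)/(2√2) = (0.2123 - 0.2594i)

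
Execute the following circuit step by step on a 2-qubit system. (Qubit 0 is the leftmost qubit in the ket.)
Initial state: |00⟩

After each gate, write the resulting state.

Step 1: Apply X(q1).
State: |01⟩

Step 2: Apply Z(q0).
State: |01⟩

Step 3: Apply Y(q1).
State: -i|00⟩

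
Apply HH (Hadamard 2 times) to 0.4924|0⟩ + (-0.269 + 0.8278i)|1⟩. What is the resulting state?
0.4924|0⟩ + (-0.269 + 0.8278i)|1⟩

H² = I, so an even number of Hadamards cancels: H^2 = I and the state is unchanged.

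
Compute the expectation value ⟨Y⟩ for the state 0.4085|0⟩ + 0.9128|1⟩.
0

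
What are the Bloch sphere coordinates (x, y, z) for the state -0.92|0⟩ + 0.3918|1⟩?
(-0.7209, 0, 0.6929)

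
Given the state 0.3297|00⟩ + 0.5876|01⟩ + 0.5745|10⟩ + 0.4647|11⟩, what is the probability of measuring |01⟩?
0.3453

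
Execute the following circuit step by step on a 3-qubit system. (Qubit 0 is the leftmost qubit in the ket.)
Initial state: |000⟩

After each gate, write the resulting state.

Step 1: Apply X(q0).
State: |100⟩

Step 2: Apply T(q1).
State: |100⟩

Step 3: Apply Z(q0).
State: -|100⟩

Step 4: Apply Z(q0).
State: |100⟩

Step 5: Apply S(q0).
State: i|100⟩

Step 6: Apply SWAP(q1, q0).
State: i|010⟩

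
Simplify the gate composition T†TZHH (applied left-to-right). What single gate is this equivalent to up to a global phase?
Z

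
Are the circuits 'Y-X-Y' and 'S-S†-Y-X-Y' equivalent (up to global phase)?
Yes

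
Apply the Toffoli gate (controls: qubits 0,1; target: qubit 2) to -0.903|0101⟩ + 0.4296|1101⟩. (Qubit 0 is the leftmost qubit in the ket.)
-0.903|0101⟩ + 0.4296|1111⟩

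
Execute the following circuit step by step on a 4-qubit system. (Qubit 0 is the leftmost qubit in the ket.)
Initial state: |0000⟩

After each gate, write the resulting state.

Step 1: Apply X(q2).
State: |0010⟩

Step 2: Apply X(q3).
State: |0011⟩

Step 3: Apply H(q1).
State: 1/√2|0011⟩ + 1/√2|0111⟩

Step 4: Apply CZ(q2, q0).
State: 1/√2|0011⟩ + 1/√2|0111⟩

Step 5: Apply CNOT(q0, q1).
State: 1/√2|0011⟩ + 1/√2|0111⟩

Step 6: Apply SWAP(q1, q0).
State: 1/√2|0011⟩ + 1/√2|1011⟩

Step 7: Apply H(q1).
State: 1/2|0011⟩ + 1/2|0111⟩ + 1/2|1011⟩ + 1/2|1111⟩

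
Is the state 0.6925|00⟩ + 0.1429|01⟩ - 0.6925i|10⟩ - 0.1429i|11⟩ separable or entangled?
Separable

Writing the state as a|00⟩ + b|01⟩ + c|10⟩ + d|11⟩, it is a product state iff ad − bc = 0.
Here (a, b, c, d) = (0.6925, 0.1429, -0.6925i, -0.1429i): ad − bc = (0.6925)(-0.1429i) − (0.1429)(-0.6925i) = 0, so the state is separable.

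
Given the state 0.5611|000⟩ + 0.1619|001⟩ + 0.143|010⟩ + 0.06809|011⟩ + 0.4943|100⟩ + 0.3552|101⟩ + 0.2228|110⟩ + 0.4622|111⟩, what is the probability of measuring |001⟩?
0.02621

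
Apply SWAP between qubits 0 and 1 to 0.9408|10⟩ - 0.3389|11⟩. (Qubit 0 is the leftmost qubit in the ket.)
0.9408|01⟩ - 0.3389|11⟩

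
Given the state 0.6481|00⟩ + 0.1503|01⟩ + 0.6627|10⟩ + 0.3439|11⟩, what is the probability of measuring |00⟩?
0.42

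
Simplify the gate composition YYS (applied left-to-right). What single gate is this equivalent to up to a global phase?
S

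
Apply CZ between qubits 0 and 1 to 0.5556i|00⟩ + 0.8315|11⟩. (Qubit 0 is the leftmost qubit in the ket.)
0.5556i|00⟩ - 0.8315|11⟩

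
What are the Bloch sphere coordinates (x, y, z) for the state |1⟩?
(0, 0, -1)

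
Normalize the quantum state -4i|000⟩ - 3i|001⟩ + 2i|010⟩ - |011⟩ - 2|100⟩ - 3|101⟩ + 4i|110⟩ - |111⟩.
-0.5164i|000⟩ - 0.3873i|001⟩ + 0.2582i|010⟩ - 0.1291|011⟩ - 0.2582|100⟩ - 0.3873|101⟩ + 0.5164i|110⟩ - 0.1291|111⟩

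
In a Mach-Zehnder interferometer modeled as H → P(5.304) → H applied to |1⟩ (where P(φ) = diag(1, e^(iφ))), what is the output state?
(0.2212 + 0.415i)|0⟩ + (0.7788 - 0.415i)|1⟩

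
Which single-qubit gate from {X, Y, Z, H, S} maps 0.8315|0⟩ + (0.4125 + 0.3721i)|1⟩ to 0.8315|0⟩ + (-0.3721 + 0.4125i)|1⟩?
S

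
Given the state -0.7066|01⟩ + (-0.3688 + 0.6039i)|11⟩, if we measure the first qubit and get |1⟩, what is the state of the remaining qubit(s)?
(-0.5212 + 0.8534i)|1⟩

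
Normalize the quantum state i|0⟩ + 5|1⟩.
0.1961i|0⟩ + 0.9806|1⟩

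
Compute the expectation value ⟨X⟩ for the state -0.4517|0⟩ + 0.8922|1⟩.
-0.806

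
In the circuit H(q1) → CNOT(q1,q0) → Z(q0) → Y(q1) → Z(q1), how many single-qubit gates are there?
4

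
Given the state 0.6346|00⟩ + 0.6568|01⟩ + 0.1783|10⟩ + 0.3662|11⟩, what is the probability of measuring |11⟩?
0.1341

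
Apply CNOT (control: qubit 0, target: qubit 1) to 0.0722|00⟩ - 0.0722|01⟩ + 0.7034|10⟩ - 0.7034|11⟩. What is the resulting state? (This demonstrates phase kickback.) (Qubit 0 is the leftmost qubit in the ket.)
0.0722|00⟩ - 0.0722|01⟩ - 0.7034|10⟩ + 0.7034|11⟩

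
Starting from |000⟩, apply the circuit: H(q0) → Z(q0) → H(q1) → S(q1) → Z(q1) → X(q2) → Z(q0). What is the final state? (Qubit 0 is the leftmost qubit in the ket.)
1/2|001⟩ - (1/2)i|011⟩ + 1/2|101⟩ - (1/2)i|111⟩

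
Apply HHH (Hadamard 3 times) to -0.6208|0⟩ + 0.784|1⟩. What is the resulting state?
0.1154|0⟩ - 0.9933|1⟩

H² = I, so H^3 = H: a single Hadamard. With (a, b) = (-0.6208, 0.784), H gives ((a + b)/√2, (a − b)/√2) = (0.1154, -0.9933).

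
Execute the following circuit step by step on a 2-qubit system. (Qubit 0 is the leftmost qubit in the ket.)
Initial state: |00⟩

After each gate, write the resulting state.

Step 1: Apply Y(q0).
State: i|10⟩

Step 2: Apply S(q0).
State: -|10⟩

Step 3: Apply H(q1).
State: -1/√2|10⟩ - 1/√2|11⟩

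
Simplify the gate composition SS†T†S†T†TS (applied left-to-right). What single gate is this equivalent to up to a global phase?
T†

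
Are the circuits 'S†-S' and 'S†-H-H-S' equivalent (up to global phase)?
Yes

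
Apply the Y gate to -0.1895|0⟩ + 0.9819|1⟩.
-0.9819i|0⟩ - 0.1895i|1⟩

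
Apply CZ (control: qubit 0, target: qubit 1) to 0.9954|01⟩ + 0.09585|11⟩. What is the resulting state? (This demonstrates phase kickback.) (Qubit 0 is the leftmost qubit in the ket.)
0.9954|01⟩ - 0.09585|11⟩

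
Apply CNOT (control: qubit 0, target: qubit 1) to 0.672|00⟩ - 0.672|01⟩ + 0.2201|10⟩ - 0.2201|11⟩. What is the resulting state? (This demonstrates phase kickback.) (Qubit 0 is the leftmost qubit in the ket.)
0.672|00⟩ - 0.672|01⟩ - 0.2201|10⟩ + 0.2201|11⟩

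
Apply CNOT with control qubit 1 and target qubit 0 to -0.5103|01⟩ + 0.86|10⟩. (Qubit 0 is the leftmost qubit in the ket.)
0.86|10⟩ - 0.5103|11⟩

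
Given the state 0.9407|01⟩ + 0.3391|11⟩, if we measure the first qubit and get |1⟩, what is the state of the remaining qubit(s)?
|1⟩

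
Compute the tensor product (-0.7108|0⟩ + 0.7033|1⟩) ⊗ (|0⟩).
-0.7108|00⟩ + 0.7033|10⟩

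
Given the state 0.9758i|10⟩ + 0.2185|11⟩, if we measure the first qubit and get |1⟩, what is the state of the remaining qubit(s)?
0.9758i|0⟩ + 0.2185|1⟩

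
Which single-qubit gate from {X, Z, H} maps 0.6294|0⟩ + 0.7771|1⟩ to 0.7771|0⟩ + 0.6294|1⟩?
X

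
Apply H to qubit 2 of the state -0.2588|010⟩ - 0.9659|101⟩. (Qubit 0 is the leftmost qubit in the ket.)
-0.183|010⟩ - 0.183|011⟩ - 0.683|100⟩ + 0.683|101⟩

H on qubit 2 mixes each pair of kets that differ only in qubit 2: amplitudes (a, b) of (|…0…⟩, |…1…⟩) become ((a + b)/√2, (a − b)/√2). Kets absent from the input have amplitude 0.
(|010⟩, |011⟩): (a, b) = (-0.2588, 0) → (-0.183, -0.183)
(|100⟩, |101⟩): (a, b) = (0, -0.9659) → (-0.683, 0.683)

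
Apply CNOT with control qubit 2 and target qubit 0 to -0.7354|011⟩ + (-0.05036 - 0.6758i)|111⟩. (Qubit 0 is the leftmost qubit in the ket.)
(-0.05036 - 0.6758i)|011⟩ - 0.7354|111⟩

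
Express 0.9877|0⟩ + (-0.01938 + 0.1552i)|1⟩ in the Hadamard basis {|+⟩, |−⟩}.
(0.6847 + 0.1097i)|+⟩ + (0.7121 - 0.1097i)|−⟩

With |ψ⟩ = α|0⟩ + β|1⟩, the Hadamard-basis coefficients are ⟨+|ψ⟩ = (α + β)/√2 and ⟨−|ψ⟩ = (α − β)/√2.
Here α = 0.9877, β = (-0.01938 + 0.1552i): (α + β)/√2 = (0.6847 + 0.1097i), (α − β)/√2 = (0.7121 - 0.1097i).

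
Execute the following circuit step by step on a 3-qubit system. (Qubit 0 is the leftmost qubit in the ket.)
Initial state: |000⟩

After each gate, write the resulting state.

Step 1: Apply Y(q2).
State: i|001⟩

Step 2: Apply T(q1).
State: i|001⟩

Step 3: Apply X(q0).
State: i|101⟩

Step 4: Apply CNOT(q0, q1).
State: i|111⟩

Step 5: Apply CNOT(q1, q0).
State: i|011⟩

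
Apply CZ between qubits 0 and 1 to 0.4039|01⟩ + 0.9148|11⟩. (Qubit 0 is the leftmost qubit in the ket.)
0.4039|01⟩ - 0.9148|11⟩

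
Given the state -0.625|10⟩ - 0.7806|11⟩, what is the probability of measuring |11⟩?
0.6093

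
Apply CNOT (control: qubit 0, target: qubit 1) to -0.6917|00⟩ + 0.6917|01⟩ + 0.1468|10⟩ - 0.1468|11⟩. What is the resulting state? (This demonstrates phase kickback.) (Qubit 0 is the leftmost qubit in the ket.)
-0.6917|00⟩ + 0.6917|01⟩ - 0.1468|10⟩ + 0.1468|11⟩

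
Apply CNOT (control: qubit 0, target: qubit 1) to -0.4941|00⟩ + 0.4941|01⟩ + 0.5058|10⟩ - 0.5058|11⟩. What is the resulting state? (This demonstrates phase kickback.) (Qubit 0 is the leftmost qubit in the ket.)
-0.4941|00⟩ + 0.4941|01⟩ - 0.5058|10⟩ + 0.5058|11⟩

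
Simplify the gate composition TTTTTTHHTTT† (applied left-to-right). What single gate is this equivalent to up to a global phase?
T†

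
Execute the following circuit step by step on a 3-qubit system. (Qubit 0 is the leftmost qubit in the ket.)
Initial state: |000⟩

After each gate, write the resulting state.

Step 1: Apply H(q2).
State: 1/√2|000⟩ + 1/√2|001⟩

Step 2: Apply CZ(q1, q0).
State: 1/√2|000⟩ + 1/√2|001⟩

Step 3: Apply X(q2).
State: 1/√2|000⟩ + 1/√2|001⟩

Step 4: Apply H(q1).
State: 1/2|000⟩ + 1/2|001⟩ + 1/2|010⟩ + 1/2|011⟩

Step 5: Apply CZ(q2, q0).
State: 1/2|000⟩ + 1/2|001⟩ + 1/2|010⟩ + 1/2|011⟩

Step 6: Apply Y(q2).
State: -(1/2)i|000⟩ + (1/2)i|001⟩ - (1/2)i|010⟩ + (1/2)i|011⟩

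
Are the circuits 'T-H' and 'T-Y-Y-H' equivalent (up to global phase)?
Yes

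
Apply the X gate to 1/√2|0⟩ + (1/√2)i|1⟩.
(1/√2)i|0⟩ + 1/√2|1⟩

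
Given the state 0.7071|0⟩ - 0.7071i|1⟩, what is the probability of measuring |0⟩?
0.5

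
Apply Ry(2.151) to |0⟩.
0.4753|0⟩ + 0.8798|1⟩

Ry(2.151) = [[cos(θ/2), −sin(θ/2)], [sin(θ/2), cos(θ/2)]]; θ = 2.151, cos(θ/2) ≈ 0.475292, sin(θ/2) ≈ 0.879828.
With a = amp(|0⟩) = 1 and b = amp(|1⟩) = 0:
new amp(|0⟩) = (0.475292)·a + (-0.879828)·b = 0.4753
new amp(|1⟩) = (0.879828)·a + (0.475292)·b = 0.8798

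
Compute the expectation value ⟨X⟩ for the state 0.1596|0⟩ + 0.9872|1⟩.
0.3151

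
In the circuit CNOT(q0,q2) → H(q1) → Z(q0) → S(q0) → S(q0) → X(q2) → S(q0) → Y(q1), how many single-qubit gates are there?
7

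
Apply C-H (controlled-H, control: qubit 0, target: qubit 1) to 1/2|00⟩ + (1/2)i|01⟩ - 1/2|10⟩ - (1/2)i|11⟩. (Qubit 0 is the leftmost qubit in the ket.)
1/2|00⟩ + (1/2)i|01⟩ + (-1/√8 - (1/√8)i)|10⟩ + (-1/√8 + (1/√8)i)|11⟩

C-H leaves the control-|0⟩ kets |00⟩, |01⟩ unchanged and applies H to qubit 1 on the control-|1⟩ pair (|10⟩, |11⟩).
H = [[1/√2, 1/√2], [1/√2, -1/√2]].
With a = amp(|10⟩) = -1/2 and b = amp(|11⟩) = -(1/2)i:
new amp(|10⟩) = (1/√2)·a + (1/√2)·b = (-1/√8 - (1/√8)i)
new amp(|11⟩) = (1/√2)·a + (-1/√2)·b = (-1/√8 + (1/√8)i)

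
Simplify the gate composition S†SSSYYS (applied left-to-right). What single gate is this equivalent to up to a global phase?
S†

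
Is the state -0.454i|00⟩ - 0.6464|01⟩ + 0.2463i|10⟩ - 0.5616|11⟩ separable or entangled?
Entangled

Writing the state as a|00⟩ + b|01⟩ + c|10⟩ + d|11⟩, it is a product state iff ad − bc = 0.
Here (a, b, c, d) = (-0.454i, -0.6464, 0.2463i, -0.5616): ad − bc = (-0.454i)(-0.5616) − (-0.6464)(0.2463i) = 0.4142i ≠ 0, so the state is entangled.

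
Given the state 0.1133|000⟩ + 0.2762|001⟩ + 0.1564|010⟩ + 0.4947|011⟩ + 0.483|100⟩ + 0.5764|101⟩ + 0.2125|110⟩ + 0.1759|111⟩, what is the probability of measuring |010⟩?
0.02446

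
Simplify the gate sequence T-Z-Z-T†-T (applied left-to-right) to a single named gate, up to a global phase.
T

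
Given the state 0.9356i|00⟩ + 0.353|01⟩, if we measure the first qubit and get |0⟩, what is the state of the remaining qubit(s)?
0.9356i|0⟩ + 0.353|1⟩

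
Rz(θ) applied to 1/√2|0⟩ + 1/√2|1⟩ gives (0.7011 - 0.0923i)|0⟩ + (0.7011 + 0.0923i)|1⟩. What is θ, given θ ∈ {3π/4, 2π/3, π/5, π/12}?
π/12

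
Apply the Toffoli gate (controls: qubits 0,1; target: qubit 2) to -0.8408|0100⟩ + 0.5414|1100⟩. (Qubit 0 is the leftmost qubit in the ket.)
-0.8408|0100⟩ + 0.5414|1110⟩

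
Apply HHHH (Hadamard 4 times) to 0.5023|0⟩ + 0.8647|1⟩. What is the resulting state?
0.5023|0⟩ + 0.8647|1⟩

H² = I, so an even number of Hadamards cancels: H^4 = I and the state is unchanged.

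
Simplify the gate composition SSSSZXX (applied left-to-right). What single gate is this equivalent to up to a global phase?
Z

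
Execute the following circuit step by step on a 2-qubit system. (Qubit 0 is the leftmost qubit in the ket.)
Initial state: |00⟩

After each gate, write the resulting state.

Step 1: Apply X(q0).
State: |10⟩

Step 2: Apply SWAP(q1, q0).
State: |01⟩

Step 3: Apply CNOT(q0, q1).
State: |01⟩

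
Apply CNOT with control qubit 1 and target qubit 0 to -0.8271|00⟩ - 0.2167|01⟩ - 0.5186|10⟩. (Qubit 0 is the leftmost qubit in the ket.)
-0.8271|00⟩ - 0.5186|10⟩ - 0.2167|11⟩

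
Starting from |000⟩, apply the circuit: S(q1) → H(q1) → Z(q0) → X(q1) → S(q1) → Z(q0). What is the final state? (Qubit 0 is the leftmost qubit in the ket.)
1/√2|000⟩ + (1/√2)i|010⟩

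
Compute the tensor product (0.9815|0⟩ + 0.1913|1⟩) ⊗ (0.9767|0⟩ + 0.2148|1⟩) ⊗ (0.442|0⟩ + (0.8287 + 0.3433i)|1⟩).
0.4237|000⟩ + (0.7944 + 0.3291i)|001⟩ + 0.09319|010⟩ + (0.1747 + 0.07238i)|011⟩ + 0.08258|100⟩ + (0.1548 + 0.06414i)|101⟩ + 0.01816|110⟩ + (0.03405 + 0.01411i)|111⟩

amp(|b₁b₂…⟩) = product of the factor amplitudes for bits b₁, b₂, …; only kets whose every factor amplitude is nonzero survive.
|000⟩: (0.9815)(0.9767)(0.442) = 0.4237
|001⟩: (0.9815)(0.9767)(0.8287 + 0.3433i) = (0.7944 + 0.3291i)
|010⟩: (0.9815)(0.2148)(0.442) = 0.09319
|011⟩: (0.9815)(0.2148)(0.8287 + 0.3433i) = (0.1747 + 0.07238i)
|100⟩: (0.1913)(0.9767)(0.442) = 0.08258
|101⟩: (0.1913)(0.9767)(0.8287 + 0.3433i) = (0.1548 + 0.06414i)
|110⟩: (0.1913)(0.2148)(0.442) = 0.01816
|111⟩: (0.1913)(0.2148)(0.8287 + 0.3433i) = (0.03405 + 0.01411i)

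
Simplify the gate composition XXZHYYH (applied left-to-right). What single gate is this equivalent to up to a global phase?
Z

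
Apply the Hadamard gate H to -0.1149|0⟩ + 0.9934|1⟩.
0.6212|0⟩ - 0.7837|1⟩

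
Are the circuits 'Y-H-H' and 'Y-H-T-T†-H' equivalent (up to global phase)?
Yes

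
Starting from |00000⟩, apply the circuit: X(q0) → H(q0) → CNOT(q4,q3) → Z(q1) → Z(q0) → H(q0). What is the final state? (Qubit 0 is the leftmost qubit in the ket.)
|00000⟩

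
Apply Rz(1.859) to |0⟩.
(0.5982 - 0.8013i)|0⟩

Rz(1.859) = [[e^(−iθ/2), 0], [0, e^(iθ/2)]] with e^(±iθ/2) = cos(θ/2) ± i·sin(θ/2); θ = 1.859, cos(θ/2) ≈ 0.598235, sin(θ/2) ≈ 0.801321.
With a = amp(|0⟩) = 1 and b = amp(|1⟩) = 0:
new amp(|0⟩) = (0.598235 - 0.801321i)·a = (0.5982 - 0.8013i)
new amp(|1⟩) = (0.598235 + 0.801321i)·b = 0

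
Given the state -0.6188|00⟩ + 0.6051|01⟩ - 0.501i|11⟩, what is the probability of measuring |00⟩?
0.3829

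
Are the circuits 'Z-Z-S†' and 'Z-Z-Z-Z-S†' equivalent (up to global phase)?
Yes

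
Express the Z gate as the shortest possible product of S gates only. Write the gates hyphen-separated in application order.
S-S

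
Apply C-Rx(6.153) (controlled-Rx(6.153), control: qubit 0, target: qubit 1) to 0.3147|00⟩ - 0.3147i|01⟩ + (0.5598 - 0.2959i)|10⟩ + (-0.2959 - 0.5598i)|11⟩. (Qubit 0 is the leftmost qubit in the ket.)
0.3147|00⟩ - 0.3147i|01⟩ + (-0.595 + 0.3145i)|10⟩ + (0.276 + 0.5222i)|11⟩

C-Rx(6.153) leaves the control-|0⟩ kets |00⟩, |01⟩ unchanged and applies Rx(6.153) to qubit 1 on the control-|1⟩ pair (|10⟩, |11⟩).
Rx(6.153) = [[cos(θ/2), −i·sin(θ/2)], [−i·sin(θ/2), cos(θ/2)]]; θ = 6.153, cos(θ/2) ≈ -0.997882, sin(θ/2) ≈ 0.0650467.
With a = amp(|10⟩) = (0.5598 - 0.2959i) and b = amp(|11⟩) = (-0.2959 - 0.5598i):
new amp(|10⟩) = (-0.997882)·a + (-0.0650467i)·b = (-0.595 + 0.3145i)
new amp(|11⟩) = (-0.0650467i)·a + (-0.997882)·b = (0.276 + 0.5222i)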